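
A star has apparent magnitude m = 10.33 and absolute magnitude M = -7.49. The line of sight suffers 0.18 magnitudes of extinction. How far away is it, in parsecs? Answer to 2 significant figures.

d ≈ 34000 pc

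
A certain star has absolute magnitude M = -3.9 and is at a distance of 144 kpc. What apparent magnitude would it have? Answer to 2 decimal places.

d = 144 kpc = 144000 pc
m = M + 5 log₁₀ d − 5 = -3.9 + 5·5.1584 − 5 = 16.892

m ≈ 16.89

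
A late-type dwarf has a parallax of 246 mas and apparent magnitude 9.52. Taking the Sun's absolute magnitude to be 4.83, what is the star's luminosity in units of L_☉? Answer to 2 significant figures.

L/L_☉ ≈ 2.2×10^-3

d = 1/p = 1000/246 mas = 4.065 pc
M = m − 5 log₁₀ d + 5 = 9.52 − 5·0.6091 + 5 = 11.475
M − M_☉ = 11.475 − 4.83 = 6.645
L/L_☉ = 10^(−0.4 × 6.645) = 2.199×10^-3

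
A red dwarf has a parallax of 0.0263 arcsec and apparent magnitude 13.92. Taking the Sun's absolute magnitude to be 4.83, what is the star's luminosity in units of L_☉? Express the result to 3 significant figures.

L/L_☉ ≈ 3.34×10^-3

d = 1/p = 1/0.0263″ = 38.02 pc
M = m − 5 log₁₀ d + 5 = 13.92 − 5·1.5800 + 5 = 11.020
M − M_☉ = 11.020 − 4.83 = 6.190
L/L_☉ = 10^(−0.4 × 6.190) = 3.343×10^-3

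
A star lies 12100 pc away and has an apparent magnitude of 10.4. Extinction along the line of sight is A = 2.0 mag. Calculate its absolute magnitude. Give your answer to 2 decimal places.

M ≈ -7.01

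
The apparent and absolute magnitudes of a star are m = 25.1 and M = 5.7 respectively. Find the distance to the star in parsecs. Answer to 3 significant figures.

μ = m − M = 19.400
m − M = 5 log₁₀ d − 5
log₁₀ d = (m − M)/5 + 1 = 4.8800
d = 10^4.8800 = 75860 pc

d ≈ 75900 pc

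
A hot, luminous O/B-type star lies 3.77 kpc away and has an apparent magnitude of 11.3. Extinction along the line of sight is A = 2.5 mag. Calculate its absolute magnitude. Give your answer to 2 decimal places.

d = 3.77 kpc = 3770 pc
5 log₁₀(d/10 pc) = 5 log₁₀(3770) − 5 = 12.882
M = m − 5 log₁₀(d/10) − A = 11.3 − 12.882 − 2.5 = -4.082

M ≈ -4.08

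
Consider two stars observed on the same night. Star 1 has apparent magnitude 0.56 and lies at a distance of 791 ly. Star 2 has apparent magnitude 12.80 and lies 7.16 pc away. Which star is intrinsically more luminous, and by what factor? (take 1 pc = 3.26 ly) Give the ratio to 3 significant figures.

Star 1 is more luminous, by a factor of 9.04×10^7.

Star 1: d = 791 ly / 3.26 = 242.6 pc
Star 1: M = m − 5 log₁₀ d + 5 = 0.56 − 5·2.3850 + 5 = -6.365
Star 2: M = m − 5 log₁₀ d + 5 = 12.80 − 5·0.8549 + 5 = 13.525
ΔM = M_1 − M_2 = -6.365 − (13.525) = -19.890; smaller M is more luminous → Star 1.
L ratio = 10^(0.4 |ΔM|) = 10^7.956 = 9.038×10^7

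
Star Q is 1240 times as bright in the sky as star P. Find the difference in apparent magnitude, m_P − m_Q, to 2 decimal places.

Pogson: Δm = −2.5 log₁₀(ratio) = −2.5 log₁₀(1240) = −2.5 × 3.0934 = -7.734
Star Q is brighter so has the smaller magnitude: m_P − m_Q is positive.

m_P − m_Q ≈ 7.73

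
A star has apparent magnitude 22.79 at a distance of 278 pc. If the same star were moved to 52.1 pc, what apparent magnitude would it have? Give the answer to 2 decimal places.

m ≈ 19.15

Flux ∝ 1/d², so Δm = 5 log₁₀(d₂/d₁) = 5 log₁₀(52.1/278) = -3.636
m₂ = m₁ + Δm = 22.79 + (-3.636) = 19.154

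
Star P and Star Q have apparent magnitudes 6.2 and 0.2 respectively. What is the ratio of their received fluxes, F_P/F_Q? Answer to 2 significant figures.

F_P/F_Q ≈ 4.0×10^-3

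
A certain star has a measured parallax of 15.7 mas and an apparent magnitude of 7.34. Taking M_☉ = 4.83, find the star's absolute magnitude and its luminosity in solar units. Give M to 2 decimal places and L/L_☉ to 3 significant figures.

d = 1/p = 1000/15.7 mas = 63.69 pc
M = m − 5 log₁₀ d + 5 = 7.34 − 5·1.8041 + 5 = 3.319
M − M_☉ = 3.319 − 4.83 = -1.511
L/L_☉ = 10^(−0.4 × -1.511) = 4.020

M ≈ 3.32; L/L_☉ ≈ 4.02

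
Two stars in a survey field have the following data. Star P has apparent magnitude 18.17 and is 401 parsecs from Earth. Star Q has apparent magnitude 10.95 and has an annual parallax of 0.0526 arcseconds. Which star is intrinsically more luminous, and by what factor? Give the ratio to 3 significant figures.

Star P: M = m − 5 log₁₀ d + 5 = 18.17 − 5·2.6031 + 5 = 10.154
Star Q: d = 1/p = 1/0.0526″ = 19.01 pc
Star Q: M = m − 5 log₁₀ d + 5 = 10.95 − 5·1.2790 + 5 = 9.555
ΔM = M_P − M_Q = 10.154 − (9.555) = 0.599; smaller M is more luminous → Star Q.
L ratio = 10^(0.4 |ΔM|) = 10^0.240 = 1.737

Star Q is more luminous, by a factor of 1.74.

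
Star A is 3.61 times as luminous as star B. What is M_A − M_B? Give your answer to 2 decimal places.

M_A − M_B ≈ -1.39

Pogson: ΔM = −2.5 log₁₀(ratio) = −2.5 log₁₀(3.61) = −2.5 × 0.5575 = -1.394
Star A is brighter, so it has the smaller magnitude: the difference is negative.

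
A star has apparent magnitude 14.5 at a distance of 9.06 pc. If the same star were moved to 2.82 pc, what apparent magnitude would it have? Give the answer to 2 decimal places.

m ≈ 11.97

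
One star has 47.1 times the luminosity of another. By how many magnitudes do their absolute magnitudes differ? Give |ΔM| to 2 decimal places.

Pogson: ΔM = −2.5 log₁₀(ratio) = −2.5 log₁₀(47.1) = −2.5 × 1.6730 = -4.183

|ΔM| ≈ 4.18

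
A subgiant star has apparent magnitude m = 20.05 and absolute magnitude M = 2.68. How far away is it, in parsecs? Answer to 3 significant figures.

d ≈ 29800 pc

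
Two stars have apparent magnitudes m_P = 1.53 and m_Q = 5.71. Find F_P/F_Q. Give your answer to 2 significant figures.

F_P/F_Q ≈ 47

Δm = 1.53 − (5.71) = -4.18
Flux ratio = 10^(−0.4 Δm) = 10^(−0.4 × -4.18) = 10^1.672 = 46.99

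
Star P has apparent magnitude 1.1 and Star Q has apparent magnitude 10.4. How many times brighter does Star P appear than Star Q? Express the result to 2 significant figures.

5200

Δm = 1.1 − (10.4) = -9.3
Flux ratio = 10^(−0.4 Δm) = 10^(−0.4 × -9.3) = 10^3.720 = 5248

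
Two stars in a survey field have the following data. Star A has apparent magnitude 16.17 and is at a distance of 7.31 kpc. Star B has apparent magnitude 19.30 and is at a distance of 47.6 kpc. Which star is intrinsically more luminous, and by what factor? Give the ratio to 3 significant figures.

Star A: d = 7.31 kpc = 7310 pc
Star A: M = m − 5 log₁₀ d + 5 = 16.17 − 5·3.8639 + 5 = 1.850
Star B: d = 47.6 kpc = 47600 pc
Star B: M = m − 5 log₁₀ d + 5 = 19.30 − 5·4.6776 + 5 = 0.912
ΔM = M_A − M_B = 1.850 − (0.912) = 0.938; smaller M is more luminous → Star B.
L ratio = 10^(0.4 |ΔM|) = 10^0.375 = 2.373

Star B is more luminous, by a factor of 2.37.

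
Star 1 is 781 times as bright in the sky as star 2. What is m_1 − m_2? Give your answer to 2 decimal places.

m_1 − m_2 ≈ -7.23

Pogson: Δm = −2.5 log₁₀(ratio) = −2.5 log₁₀(781) = −2.5 × 2.8927 = -7.232
Star 1 is brighter, so it has the smaller magnitude: the difference is negative.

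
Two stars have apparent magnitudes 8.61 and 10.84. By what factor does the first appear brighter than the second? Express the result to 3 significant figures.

Δm = 8.61 − (10.84) = -2.23
Flux ratio = 10^(−0.4 Δm) = 10^(−0.4 × -2.23) = 10^0.892 = 7.798

7.80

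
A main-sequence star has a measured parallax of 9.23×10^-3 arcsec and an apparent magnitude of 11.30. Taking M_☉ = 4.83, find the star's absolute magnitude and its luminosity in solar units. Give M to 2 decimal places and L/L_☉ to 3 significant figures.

M ≈ 6.13; L/L_☉ ≈ 0.303

d = 1/p = 1/9.23×10^-3″ = 108.3 pc
M = m − 5 log₁₀ d + 5 = 11.30 − 5·2.0348 + 5 = 6.126
M − M_☉ = 6.126 − 4.83 = 1.296
L/L_☉ = 10^(−0.4 × 1.296) = 0.3031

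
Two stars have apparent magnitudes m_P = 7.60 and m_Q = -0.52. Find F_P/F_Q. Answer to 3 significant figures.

F_P/F_Q ≈ 5.65×10^-4

Δm = 7.60 − (-0.52) = 8.12
Flux ratio = 10^(−0.4 Δm) = 10^(−0.4 × 8.12) = 10^-3.248 = 5.649×10^-4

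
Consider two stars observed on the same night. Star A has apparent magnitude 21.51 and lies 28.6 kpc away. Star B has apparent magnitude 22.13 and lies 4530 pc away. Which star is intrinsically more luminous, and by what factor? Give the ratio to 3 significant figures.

Star A: d = 28.6 kpc = 28600 pc
Star A: M = m − 5 log₁₀ d + 5 = 21.51 − 5·4.4564 + 5 = 4.228
Star B: M = m − 5 log₁₀ d + 5 = 22.13 − 5·3.6561 + 5 = 8.850
ΔM = M_A − M_B = 4.228 − (8.850) = -4.621; smaller M is more luminous → Star A.
L ratio = 10^(0.4 |ΔM|) = 10^1.849 = 70.56

Star A is more luminous, by a factor of 70.6.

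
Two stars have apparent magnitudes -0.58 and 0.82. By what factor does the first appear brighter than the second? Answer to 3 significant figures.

Δm = -0.58 − (0.82) = -1.40
Flux ratio = 10^(−0.4 Δm) = 10^(−0.4 × -1.40) = 10^0.560 = 3.631

3.63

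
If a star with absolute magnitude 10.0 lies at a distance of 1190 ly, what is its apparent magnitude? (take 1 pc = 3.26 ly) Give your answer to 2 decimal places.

m ≈ 17.81

d = 1190 ly / 3.26 = 365.0 pc
m = M + 5 log₁₀ d − 5 = 10.0 + 5·2.5623 − 5 = 17.812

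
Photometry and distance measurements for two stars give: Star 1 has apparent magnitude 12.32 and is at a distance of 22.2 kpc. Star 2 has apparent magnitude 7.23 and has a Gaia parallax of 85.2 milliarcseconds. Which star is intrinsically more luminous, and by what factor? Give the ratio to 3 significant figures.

Star 1: d = 22.2 kpc = 22200 pc
Star 1: M = m − 5 log₁₀ d + 5 = 12.32 − 5·4.3464 + 5 = -4.412
Star 2: p = 85.2 mas = 0.0852″ → d = 1/p = 11.74 pc
Star 2: M = m − 5 log₁₀ d + 5 = 7.23 − 5·1.0696 + 5 = 6.882
ΔM = M_1 − M_2 = -4.412 − (6.882) = -11.294; smaller M is more luminous → Star 1.
L ratio = 10^(0.4 |ΔM|) = 10^4.518 = 32930

Star 1 is more luminous, by a factor of 32900.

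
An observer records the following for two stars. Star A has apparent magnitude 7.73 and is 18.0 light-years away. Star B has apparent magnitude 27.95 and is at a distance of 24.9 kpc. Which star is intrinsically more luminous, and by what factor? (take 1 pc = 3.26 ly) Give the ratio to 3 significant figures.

Star A is more luminous, by a factor of 6.02.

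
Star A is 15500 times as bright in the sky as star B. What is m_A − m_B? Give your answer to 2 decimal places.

Pogson: Δm = −2.5 log₁₀(ratio) = −2.5 log₁₀(15500) = −2.5 × 4.1903 = -10.476
Star A is brighter, so it has the smaller magnitude: the difference is negative.

m_A − m_B ≈ -10.48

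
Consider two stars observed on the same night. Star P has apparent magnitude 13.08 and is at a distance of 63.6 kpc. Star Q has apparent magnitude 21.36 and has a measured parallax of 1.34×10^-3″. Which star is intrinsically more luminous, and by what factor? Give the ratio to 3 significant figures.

Star P: d = 63.6 kpc = 63600 pc
Star P: M = m − 5 log₁₀ d + 5 = 13.08 − 5·4.8035 + 5 = -5.937
Star Q: d = 1/p = 1/1.34×10^-3″ = 746.3 pc
Star Q: M = m − 5 log₁₀ d + 5 = 21.36 − 5·2.8729 + 5 = 11.996
ΔM = M_P − M_Q = -5.937 − (11.996) = -17.933; smaller M is more luminous → Star P.
L ratio = 10^(0.4 |ΔM|) = 10^7.173 = 1.490×10^7

Star P is more luminous, by a factor of 1.49×10^7.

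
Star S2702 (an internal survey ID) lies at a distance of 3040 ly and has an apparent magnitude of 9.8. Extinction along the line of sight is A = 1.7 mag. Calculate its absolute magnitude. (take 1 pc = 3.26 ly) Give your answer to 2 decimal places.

M ≈ -1.75

d = 3040 ly / 3.26 = 932.5 pc
5 log₁₀(d/10 pc) = 5 log₁₀(932.5) − 5 = 9.848
M = m − 5 log₁₀(d/10) − A = 9.8 − 9.848 − 1.7 = -1.748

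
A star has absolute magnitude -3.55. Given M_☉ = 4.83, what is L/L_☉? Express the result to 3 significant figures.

L/L_☉ ≈ 2250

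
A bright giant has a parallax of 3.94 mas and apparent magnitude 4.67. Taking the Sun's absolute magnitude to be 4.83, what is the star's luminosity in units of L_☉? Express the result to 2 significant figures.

L/L_☉ ≈ 750

d = 1/p = 1000/3.94 mas = 253.8 pc
M = m − 5 log₁₀ d + 5 = 4.67 − 5·2.4045 + 5 = -2.353
M − M_☉ = -2.353 − 4.83 = -7.183
L/L_☉ = 10^(−0.4 × -7.183) = 746.5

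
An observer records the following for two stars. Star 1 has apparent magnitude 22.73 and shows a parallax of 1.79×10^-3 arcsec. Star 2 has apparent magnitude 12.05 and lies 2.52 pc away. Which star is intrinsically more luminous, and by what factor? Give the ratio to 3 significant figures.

Star 1: d = 1/p = 1/1.79×10^-3″ = 558.7 pc
Star 1: M = m − 5 log₁₀ d + 5 = 22.73 − 5·2.7471 + 5 = 13.994
Star 2: M = m − 5 log₁₀ d + 5 = 12.05 − 5·0.4014 + 5 = 15.043
ΔM = M_1 − M_2 = 13.994 − (15.043) = -1.049; smaller M is more luminous → Star 1.
L ratio = 10^(0.4 |ΔM|) = 10^0.419 = 2.627

Star 1 is more luminous, by a factor of 2.63.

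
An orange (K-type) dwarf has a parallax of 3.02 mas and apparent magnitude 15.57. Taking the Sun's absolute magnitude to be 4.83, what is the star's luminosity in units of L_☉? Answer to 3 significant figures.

L/L_☉ ≈ 0.0555

d = 1/p = 1000/3.02 mas = 331.1 pc
M = m − 5 log₁₀ d + 5 = 15.57 − 5·2.5200 + 5 = 7.970
M − M_☉ = 7.970 − 4.83 = 3.140
L/L_☉ = 10^(−0.4 × 3.140) = 0.05546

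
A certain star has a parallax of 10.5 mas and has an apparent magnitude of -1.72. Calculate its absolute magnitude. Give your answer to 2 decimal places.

M ≈ -6.61

p = 10.5 mas = 0.0105″ → d = 1/p = 95.24 pc
5 log₁₀(d/10 pc) = 5 log₁₀(95.24) − 5 = 4.894
M = m − 5 log₁₀(d/10) = -1.72 − 4.894 = -6.614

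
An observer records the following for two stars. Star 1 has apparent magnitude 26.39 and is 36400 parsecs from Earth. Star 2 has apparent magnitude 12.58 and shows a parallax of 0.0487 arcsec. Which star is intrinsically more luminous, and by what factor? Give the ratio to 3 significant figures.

Star 1 is more luminous, by a factor of 9.40.

Star 1: M = m − 5 log₁₀ d + 5 = 26.39 − 5·4.5611 + 5 = 8.584
Star 2: d = 1/p = 1/0.0487″ = 20.53 pc
Star 2: M = m − 5 log₁₀ d + 5 = 12.58 − 5·1.3125 + 5 = 11.018
ΔM = M_1 − M_2 = 8.584 − (11.018) = -2.433; smaller M is more luminous → Star 1.
L ratio = 10^(0.4 |ΔM|) = 10^0.973 = 9.403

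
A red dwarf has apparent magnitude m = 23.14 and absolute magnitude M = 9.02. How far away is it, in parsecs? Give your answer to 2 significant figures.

d ≈ 6700 pc

μ = m − M = 14.120
m − M = 5 log₁₀ d − 5
log₁₀ d = (m − M)/5 + 1 = 3.8240
d = 10^3.8240 = 6668 pc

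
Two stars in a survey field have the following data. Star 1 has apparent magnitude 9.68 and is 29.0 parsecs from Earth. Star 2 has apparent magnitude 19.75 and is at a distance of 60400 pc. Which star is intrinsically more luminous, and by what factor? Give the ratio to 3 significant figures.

Star 2 is more luminous, by a factor of 407.

Star 1: M = m − 5 log₁₀ d + 5 = 9.68 − 5·1.4624 + 5 = 7.368
Star 2: M = m − 5 log₁₀ d + 5 = 19.75 − 5·4.7810 + 5 = 0.845
ΔM = M_1 − M_2 = 7.368 − (0.845) = 6.523; smaller M is more luminous → Star 2.
L ratio = 10^(0.4 |ΔM|) = 10^2.609 = 406.7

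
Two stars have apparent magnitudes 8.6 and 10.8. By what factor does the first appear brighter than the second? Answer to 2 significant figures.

7.6

Magnitude difference = -2.2
Flux ratio = 10^(−0.4 Δm) = 10^(−0.4 × -2.2) = 10^0.880 = 7.586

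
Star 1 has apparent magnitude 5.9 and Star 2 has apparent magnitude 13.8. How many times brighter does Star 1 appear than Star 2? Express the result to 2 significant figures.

1400

Δm = 5.9 − (13.8) = -7.9
Flux ratio = 10^(−0.4 Δm) = 10^(−0.4 × -7.9) = 10^3.160 = 1445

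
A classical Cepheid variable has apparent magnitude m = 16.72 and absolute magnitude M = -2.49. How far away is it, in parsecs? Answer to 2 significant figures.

d ≈ 70000 pc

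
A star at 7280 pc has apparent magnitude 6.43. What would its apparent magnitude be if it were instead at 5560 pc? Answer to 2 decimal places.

Flux ∝ 1/d², so Δm = 5 log₁₀(d₂/d₁) = 5 log₁₀(5560/7280) = -0.585
m₂ = m₁ + Δm = 6.43 + (-0.585) = 5.845

m ≈ 5.84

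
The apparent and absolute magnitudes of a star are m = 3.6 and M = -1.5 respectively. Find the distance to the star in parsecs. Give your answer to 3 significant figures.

μ = m − M = 5.100
m − M = 5 log₁₀ d − 5
log₁₀ d = (m − M)/5 + 1 = 2.0200
d = 10^2.0200 = 104.7 pc

d ≈ 105 pc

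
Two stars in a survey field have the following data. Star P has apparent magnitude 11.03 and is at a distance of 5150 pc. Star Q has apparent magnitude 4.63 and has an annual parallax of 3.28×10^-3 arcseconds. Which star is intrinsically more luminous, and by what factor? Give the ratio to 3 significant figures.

Star P: M = m − 5 log₁₀ d + 5 = 11.03 − 5·3.7118 + 5 = -2.529
Star Q: d = 1/p = 1/3.28×10^-3″ = 304.9 pc
Star Q: M = m − 5 log₁₀ d + 5 = 4.63 − 5·2.4841 + 5 = -2.791
ΔM = M_P − M_Q = -2.529 − (-2.791) = 0.262; smaller M is more luminous → Star Q.
L ratio = 10^(0.4 |ΔM|) = 10^0.105 = 1.272

Star Q is more luminous, by a factor of 1.27.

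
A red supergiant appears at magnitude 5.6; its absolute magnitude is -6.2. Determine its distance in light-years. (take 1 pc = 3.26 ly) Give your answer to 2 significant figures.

Distance modulus: m − M = 5.6 − (-6.2) = 11.800
m − M = 5 log₁₀ d − 5
log₁₀ d = (m − M)/5 + 1 = 3.3600
d = 10^3.3600 = 2291 pc
= 7468 ly

d ≈ 7500 ly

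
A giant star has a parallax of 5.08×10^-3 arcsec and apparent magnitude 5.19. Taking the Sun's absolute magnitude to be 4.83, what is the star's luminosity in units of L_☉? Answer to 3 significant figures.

L/L_☉ ≈ 278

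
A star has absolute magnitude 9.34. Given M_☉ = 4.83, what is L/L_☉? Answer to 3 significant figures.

L/L_☉ ≈ 0.0157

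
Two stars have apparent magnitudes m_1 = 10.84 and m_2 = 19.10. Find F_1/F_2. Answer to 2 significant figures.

F_1/F_2 ≈ 2000

Δm = 10.84 − (19.10) = -8.26
Flux ratio = 10^(−0.4 Δm) = 10^(−0.4 × -8.26) = 10^3.304 = 2014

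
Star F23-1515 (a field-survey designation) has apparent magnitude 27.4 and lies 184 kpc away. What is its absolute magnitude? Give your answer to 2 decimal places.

M ≈ 6.08

d = 184 kpc = 184000 pc
5 log₁₀(d/10 pc) = 5 log₁₀(184000) − 5 = 21.324
M = m − 5 log₁₀(d/10) = 27.4 − 21.324 = 6.076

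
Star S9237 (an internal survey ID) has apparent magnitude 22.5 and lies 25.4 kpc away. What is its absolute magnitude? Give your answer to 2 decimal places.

M ≈ 5.48

d = 25.4 kpc = 25400 pc
5 log₁₀(d/10 pc) = 5 log₁₀(25400) − 5 = 17.024
M = m − 5 log₁₀(d/10) = 22.5 − 17.024 = 5.476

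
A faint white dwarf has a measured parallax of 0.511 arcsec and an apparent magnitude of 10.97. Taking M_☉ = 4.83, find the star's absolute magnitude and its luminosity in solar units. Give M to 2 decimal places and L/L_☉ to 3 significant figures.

M ≈ 14.51; L/L_☉ ≈ 1.34×10^-4

d = 1/p = 1/0.511″ = 1.957 pc
M = m − 5 log₁₀ d + 5 = 10.97 − 5·0.2916 + 5 = 14.512
M − M_☉ = 14.512 − 4.83 = 9.682
L/L_☉ = 10^(−0.4 × 9.682) = 1.340×10^-4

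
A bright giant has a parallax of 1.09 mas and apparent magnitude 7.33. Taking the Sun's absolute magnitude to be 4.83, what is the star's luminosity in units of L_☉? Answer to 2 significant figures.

L/L_☉ ≈ 840

d = 1/p = 1000/1.09 mas = 917.4 pc
M = m − 5 log₁₀ d + 5 = 7.33 − 5·2.9626 + 5 = -2.483
M − M_☉ = -2.483 − 4.83 = -7.313
L/L_☉ = 10^(−0.4 × -7.313) = 841.7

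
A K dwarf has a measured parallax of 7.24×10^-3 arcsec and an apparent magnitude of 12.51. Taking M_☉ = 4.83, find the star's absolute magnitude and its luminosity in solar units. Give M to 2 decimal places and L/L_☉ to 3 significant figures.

d = 1/p = 1/7.24×10^-3″ = 138.1 pc
M = m − 5 log₁₀ d + 5 = 12.51 − 5·2.1403 + 5 = 6.809
M − M_☉ = 6.809 − 4.83 = 1.979
L/L_☉ = 10^(−0.4 × 1.979) = 0.1616

M ≈ 6.81; L/L_☉ ≈ 0.162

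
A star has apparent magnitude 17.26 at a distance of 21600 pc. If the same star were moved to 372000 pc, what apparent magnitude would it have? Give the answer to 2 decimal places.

m ≈ 23.44

Flux ∝ 1/d², so Δm = 5 log₁₀(d₂/d₁) = 5 log₁₀(372000/21600) = 6.180
m₂ = m₁ + Δm = 17.26 + (6.180) = 23.440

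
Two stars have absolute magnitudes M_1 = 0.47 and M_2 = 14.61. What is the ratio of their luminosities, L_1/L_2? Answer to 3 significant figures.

L_1/L_2 ≈ 453000

ΔM = M_1 − M_2 = -14.14
L_1/L_2 = 10^(−0.4 ΔM) = 10^5.656 = 452900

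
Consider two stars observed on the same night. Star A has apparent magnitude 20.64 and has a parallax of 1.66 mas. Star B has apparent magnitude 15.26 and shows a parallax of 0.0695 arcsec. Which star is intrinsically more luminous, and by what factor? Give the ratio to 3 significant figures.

Star A: p = 1.66 mas = 1.66×10^-3″ → d = 1/p = 602.4 pc
Star A: M = m − 5 log₁₀ d + 5 = 20.64 − 5·2.7799 + 5 = 11.741
Star B: d = 1/p = 1/0.0695″ = 14.39 pc
Star B: M = m − 5 log₁₀ d + 5 = 15.26 − 5·1.1580 + 5 = 14.470
ΔM = M_A − M_B = 11.741 − (14.470) = -2.729; smaller M is more luminous → Star A.
L ratio = 10^(0.4 |ΔM|) = 10^1.092 = 12.35

Star A is more luminous, by a factor of 12.4.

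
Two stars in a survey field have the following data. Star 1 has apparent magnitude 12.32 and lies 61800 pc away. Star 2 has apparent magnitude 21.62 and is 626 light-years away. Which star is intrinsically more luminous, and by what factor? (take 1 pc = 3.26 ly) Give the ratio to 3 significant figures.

Star 1: M = m − 5 log₁₀ d + 5 = 12.32 − 5·4.7910 + 5 = -6.635
Star 2: d = 626 ly / 3.26 = 192.0 pc
Star 2: M = m − 5 log₁₀ d + 5 = 21.62 − 5·2.2834 + 5 = 15.203
ΔM = M_1 − M_2 = -6.635 − (15.203) = -21.838; smaller M is more luminous → Star 1.
L ratio = 10^(0.4 |ΔM|) = 10^8.735 = 5.436×10^8

Star 1 is more luminous, by a factor of 5.44×10^8.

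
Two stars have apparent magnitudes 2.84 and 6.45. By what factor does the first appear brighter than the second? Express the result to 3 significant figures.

Δm = 2.84 − (6.45) = -3.61
Flux ratio = 10^(−0.4 Δm) = 10^(−0.4 × -3.61) = 10^1.444 = 27.80

27.8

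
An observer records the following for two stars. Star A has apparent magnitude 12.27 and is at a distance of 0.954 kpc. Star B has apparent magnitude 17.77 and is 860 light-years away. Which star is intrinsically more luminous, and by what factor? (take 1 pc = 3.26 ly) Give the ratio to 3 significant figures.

Star A is more luminous, by a factor of 2070.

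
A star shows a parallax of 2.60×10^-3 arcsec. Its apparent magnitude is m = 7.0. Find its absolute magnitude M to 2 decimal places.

M ≈ -0.93

d = 1/p = 1/2.60×10^-3″ = 384.6 pc
5 log₁₀(d/10 pc) = 5 log₁₀(384.6) − 5 = 7.925
M = m − 5 log₁₀(d/10) = 7.0 − 7.925 = -0.925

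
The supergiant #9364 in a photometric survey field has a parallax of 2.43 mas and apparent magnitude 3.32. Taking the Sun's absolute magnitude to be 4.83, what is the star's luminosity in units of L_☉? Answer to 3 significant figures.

L/L_☉ ≈ 6800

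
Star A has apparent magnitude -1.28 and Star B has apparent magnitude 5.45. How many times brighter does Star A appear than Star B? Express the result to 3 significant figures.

492

Δm = -1.28 − (5.45) = -6.73
Flux ratio = 10^(−0.4 Δm) = 10^(−0.4 × -6.73) = 10^2.692 = 492.0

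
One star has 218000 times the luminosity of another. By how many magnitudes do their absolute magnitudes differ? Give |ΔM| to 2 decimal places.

Pogson: ΔM = −2.5 log₁₀(ratio) = −2.5 log₁₀(218000) = −2.5 × 5.3385 = -13.346

|ΔM| ≈ 13.35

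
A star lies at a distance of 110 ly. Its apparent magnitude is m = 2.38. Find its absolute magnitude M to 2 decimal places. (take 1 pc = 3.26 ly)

M ≈ -0.26

d = 110 ly / 3.26 = 33.74 pc
5 log₁₀(d/10 pc) = 5 log₁₀(33.74) − 5 = 2.641
M = m − 5 log₁₀(d/10) = 2.38 − 2.641 = -0.261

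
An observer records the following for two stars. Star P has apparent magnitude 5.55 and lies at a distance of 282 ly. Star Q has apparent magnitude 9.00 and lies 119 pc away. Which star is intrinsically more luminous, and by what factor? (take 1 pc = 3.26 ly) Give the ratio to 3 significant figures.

Star P is more luminous, by a factor of 12.7.

Star P: d = 282 ly / 3.26 = 86.50 pc
Star P: M = m − 5 log₁₀ d + 5 = 5.55 − 5·1.9370 + 5 = 0.865
Star Q: M = m − 5 log₁₀ d + 5 = 9.00 − 5·2.0755 + 5 = 3.622
ΔM = M_P − M_Q = 0.865 − (3.622) = -2.757; smaller M is more luminous → Star P.
L ratio = 10^(0.4 |ΔM|) = 10^1.103 = 12.68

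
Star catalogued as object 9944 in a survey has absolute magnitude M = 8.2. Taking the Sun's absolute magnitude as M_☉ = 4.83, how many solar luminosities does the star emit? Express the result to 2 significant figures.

L/L_☉ ≈ 0.045

M − M_☉ = 8.2 − 4.83 = 3.370
L/L_☉ = 10^(−0.4 (M − M_☉)) = 10^-1.348 = 0.04487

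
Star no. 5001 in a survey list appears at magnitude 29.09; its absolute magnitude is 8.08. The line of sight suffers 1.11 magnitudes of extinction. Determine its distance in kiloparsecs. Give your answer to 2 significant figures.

m − M = 5 log₁₀(d/10 pc) + A  ⇒  29.09 − (8.08) − 1.11 = 5 log₁₀(d/10)
19.900 = 5 log₁₀(d/10)
log₁₀ d = (m − M − A)/5 + 1 = 4.9800
d = 10^4.9800 = 95500 pc
= 95.50 kpc

d ≈ 95 kpc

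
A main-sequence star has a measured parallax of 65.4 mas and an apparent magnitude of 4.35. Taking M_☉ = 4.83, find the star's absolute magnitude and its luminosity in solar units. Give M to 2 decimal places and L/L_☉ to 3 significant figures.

M ≈ 3.43; L/L_☉ ≈ 3.64

d = 1/p = 1000/65.4 mas = 15.29 pc
M = m − 5 log₁₀ d + 5 = 4.35 − 5·1.1844 + 5 = 3.428
M − M_☉ = 3.428 − 4.83 = -1.402
L/L_☉ = 10^(−0.4 × -1.402) = 3.638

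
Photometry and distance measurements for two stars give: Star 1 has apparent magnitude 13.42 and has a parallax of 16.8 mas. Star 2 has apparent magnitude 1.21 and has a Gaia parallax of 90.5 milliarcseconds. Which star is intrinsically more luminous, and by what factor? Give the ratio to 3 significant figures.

Star 1: p = 16.8 mas = 0.0168″ → d = 1/p = 59.52 pc
Star 1: M = m − 5 log₁₀ d + 5 = 13.42 − 5·1.7747 + 5 = 9.547
Star 2: p = 90.5 mas = 0.0905″ → d = 1/p = 11.05 pc
Star 2: M = m − 5 log₁₀ d + 5 = 1.21 − 5·1.0434 + 5 = 0.993
ΔM = M_1 − M_2 = 9.547 − (0.993) = 8.553; smaller M is more luminous → Star 2.
L ratio = 10^(0.4 |ΔM|) = 10^3.421 = 2638

Star 2 is more luminous, by a factor of 2640.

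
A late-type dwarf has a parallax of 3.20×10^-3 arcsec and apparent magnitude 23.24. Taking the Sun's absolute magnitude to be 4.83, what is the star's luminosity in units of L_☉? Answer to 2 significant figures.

L/L_☉ ≈ 4.2×10^-5

d = 1/p = 1/3.20×10^-3″ = 312.5 pc
M = m − 5 log₁₀ d + 5 = 23.24 − 5·2.4949 + 5 = 15.766
M − M_☉ = 15.766 − 4.83 = 10.936
L/L_☉ = 10^(−0.4 × 10.936) = 4.224×10^-5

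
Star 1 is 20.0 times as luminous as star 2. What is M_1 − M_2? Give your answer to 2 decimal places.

M_1 − M_2 ≈ -3.25

Pogson: ΔM = −2.5 log₁₀(ratio) = −2.5 log₁₀(20.0) = −2.5 × 1.3010 = -3.253
Star 1 is brighter, so it has the smaller magnitude: the difference is negative.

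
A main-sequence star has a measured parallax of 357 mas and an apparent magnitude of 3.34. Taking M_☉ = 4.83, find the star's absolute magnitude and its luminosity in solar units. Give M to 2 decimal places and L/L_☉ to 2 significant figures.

d = 1/p = 1000/357 mas = 2.801 pc
M = m − 5 log₁₀ d + 5 = 3.34 − 5·0.4473 + 5 = 6.103
M − M_☉ = 6.103 − 4.83 = 1.273
L/L_☉ = 10^(−0.4 × 1.273) = 0.3095

M ≈ 6.10; L/L_☉ ≈ 0.31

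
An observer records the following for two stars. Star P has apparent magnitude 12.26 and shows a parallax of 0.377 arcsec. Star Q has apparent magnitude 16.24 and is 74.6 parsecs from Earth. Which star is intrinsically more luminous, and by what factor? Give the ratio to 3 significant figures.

Star Q is more luminous, by a factor of 20.2.

Star P: d = 1/p = 1/0.377″ = 2.653 pc
Star P: M = m − 5 log₁₀ d + 5 = 12.26 − 5·0.4237 + 5 = 15.142
Star Q: M = m − 5 log₁₀ d + 5 = 16.24 − 5·1.8727 + 5 = 11.876
ΔM = M_P − M_Q = 15.142 − (11.876) = 3.265; smaller M is more luminous → Star Q.
L ratio = 10^(0.4 |ΔM|) = 10^1.306 = 20.24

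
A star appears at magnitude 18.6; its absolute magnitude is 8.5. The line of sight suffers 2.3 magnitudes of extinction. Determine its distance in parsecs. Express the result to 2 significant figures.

d ≈ 360 pc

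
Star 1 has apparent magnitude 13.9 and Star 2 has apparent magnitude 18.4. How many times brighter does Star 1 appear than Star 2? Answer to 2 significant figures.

63

Magnitude difference = -4.5
Flux ratio = 10^(−0.4 Δm) = 10^(−0.4 × -4.5) = 10^1.800 = 63.10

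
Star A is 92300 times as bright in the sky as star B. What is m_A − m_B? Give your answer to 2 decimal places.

Pogson: Δm = −2.5 log₁₀(ratio) = −2.5 log₁₀(92300) = −2.5 × 4.9652 = -12.413
Star A is brighter, so it has the smaller magnitude: the difference is negative.

m_A − m_B ≈ -12.41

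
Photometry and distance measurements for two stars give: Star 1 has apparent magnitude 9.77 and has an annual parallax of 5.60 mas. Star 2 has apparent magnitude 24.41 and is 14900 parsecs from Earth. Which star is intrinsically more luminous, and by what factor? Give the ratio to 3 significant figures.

Star 1 is more luminous, by a factor of 103.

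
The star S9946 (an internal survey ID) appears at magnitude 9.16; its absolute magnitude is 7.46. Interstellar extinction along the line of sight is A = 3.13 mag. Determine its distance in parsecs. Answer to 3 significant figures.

d ≈ 5.18 pc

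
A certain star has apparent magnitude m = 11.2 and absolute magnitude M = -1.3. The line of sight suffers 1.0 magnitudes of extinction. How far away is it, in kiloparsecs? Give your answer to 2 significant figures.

m − M = 5 log₁₀(d/10 pc) + A  ⇒  11.2 − (-1.3) − 1.0 = 5 log₁₀(d/10)
11.500 = 5 log₁₀(d/10)
log₁₀ d = (m − M − A)/5 + 1 = 3.3000
d = 10^3.3000 = 1995 pc
= 1.995 kpc

d ≈ 2.0 kpc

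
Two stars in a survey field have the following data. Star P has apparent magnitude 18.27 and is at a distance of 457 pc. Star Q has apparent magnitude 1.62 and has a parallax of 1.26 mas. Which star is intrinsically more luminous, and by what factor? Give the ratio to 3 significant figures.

Star Q is more luminous, by a factor of 1.38×10^7.

Star P: M = m − 5 log₁₀ d + 5 = 18.27 − 5·2.6599 + 5 = 9.970
Star Q: p = 1.26 mas = 1.26×10^-3″ → d = 1/p = 793.7 pc
Star Q: M = m − 5 log₁₀ d + 5 = 1.62 − 5·2.8996 + 5 = -7.878
ΔM = M_P − M_Q = 9.970 − (-7.878) = 17.849; smaller M is more luminous → Star Q.
L ratio = 10^(0.4 |ΔM|) = 10^7.139 = 1.379×10^7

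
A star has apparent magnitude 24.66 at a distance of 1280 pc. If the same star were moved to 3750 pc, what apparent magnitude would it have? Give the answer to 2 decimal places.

m ≈ 26.99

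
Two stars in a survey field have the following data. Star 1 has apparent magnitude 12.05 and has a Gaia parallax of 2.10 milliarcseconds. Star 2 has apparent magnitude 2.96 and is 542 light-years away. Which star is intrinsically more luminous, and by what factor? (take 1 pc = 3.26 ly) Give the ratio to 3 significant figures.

Star 1: p = 2.10 mas = 2.10×10^-3″ → d = 1/p = 476.2 pc
Star 1: M = m − 5 log₁₀ d + 5 = 12.05 − 5·2.6778 + 5 = 3.661
Star 2: d = 542 ly / 3.26 = 166.3 pc
Star 2: M = m − 5 log₁₀ d + 5 = 2.96 − 5·2.2208 + 5 = -3.144
ΔM = M_1 − M_2 = 3.661 − (-3.144) = 6.805; smaller M is more luminous → Star 2.
L ratio = 10^(0.4 |ΔM|) = 10^2.722 = 527.2

Star 2 is more luminous, by a factor of 527.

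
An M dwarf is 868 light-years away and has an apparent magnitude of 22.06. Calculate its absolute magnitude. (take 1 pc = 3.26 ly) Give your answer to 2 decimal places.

d = 868 ly / 3.26 = 266.3 pc
5 log₁₀(d/10 pc) = 5 log₁₀(266.3) − 5 = 7.127
M = m − 5 log₁₀(d/10) = 22.06 − 7.127 = 14.933

M ≈ 14.93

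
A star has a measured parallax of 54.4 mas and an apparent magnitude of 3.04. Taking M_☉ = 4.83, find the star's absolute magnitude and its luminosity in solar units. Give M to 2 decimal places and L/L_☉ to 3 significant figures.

M ≈ 1.72; L/L_☉ ≈ 17.6

d = 1/p = 1000/54.4 mas = 18.38 pc
M = m − 5 log₁₀ d + 5 = 3.04 − 5·1.2644 + 5 = 1.718
M − M_☉ = 1.718 − 4.83 = -3.112
L/L_☉ = 10^(−0.4 × -3.112) = 17.57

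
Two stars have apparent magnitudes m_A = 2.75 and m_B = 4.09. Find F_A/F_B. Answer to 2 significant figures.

F_A/F_B ≈ 3.4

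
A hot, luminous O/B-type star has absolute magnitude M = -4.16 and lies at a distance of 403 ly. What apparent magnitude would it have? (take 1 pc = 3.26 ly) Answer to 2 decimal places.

m ≈ 1.30

d = 403 ly / 3.26 = 123.6 pc
m = M + 5 log₁₀ d − 5 = -4.16 + 5·2.0921 − 5 = 1.300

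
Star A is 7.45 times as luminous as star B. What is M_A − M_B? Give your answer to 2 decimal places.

M_A − M_B ≈ -2.18

Pogson: ΔM = −2.5 log₁₀(ratio) = −2.5 log₁₀(7.45) = −2.5 × 0.8722 = -2.180
Star A is brighter, so it has the smaller magnitude: the difference is negative.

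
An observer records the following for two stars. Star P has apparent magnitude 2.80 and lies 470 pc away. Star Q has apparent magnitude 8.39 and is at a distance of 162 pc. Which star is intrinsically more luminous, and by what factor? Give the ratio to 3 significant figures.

Star P is more luminous, by a factor of 1450.

Star P: M = m − 5 log₁₀ d + 5 = 2.80 − 5·2.6721 + 5 = -5.560
Star Q: M = m − 5 log₁₀ d + 5 = 8.39 − 5·2.2095 + 5 = 2.342
ΔM = M_P − M_Q = -5.560 − (2.342) = -7.903; smaller M is more luminous → Star P.
L ratio = 10^(0.4 |ΔM|) = 10^3.161 = 1449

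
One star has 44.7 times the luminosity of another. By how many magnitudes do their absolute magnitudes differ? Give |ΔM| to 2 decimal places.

|ΔM| ≈ 4.13

Pogson: ΔM = −2.5 log₁₀(ratio) = −2.5 log₁₀(44.7) = −2.5 × 1.6503 = -4.126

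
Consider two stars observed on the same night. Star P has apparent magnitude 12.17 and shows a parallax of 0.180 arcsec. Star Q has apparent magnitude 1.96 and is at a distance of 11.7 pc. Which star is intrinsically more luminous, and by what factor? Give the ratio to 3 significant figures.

Star P: d = 1/p = 1/0.180″ = 5.556 pc
Star P: M = m − 5 log₁₀ d + 5 = 12.17 − 5·0.7447 + 5 = 13.446
Star Q: M = m − 5 log₁₀ d + 5 = 1.96 − 5·1.0682 + 5 = 1.619
ΔM = M_P − M_Q = 13.446 − (1.619) = 11.827; smaller M is more luminous → Star Q.
L ratio = 10^(0.4 |ΔM|) = 10^4.731 = 53820

Star Q is more luminous, by a factor of 53800.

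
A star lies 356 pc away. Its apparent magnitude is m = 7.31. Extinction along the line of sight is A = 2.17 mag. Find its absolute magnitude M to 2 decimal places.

5 log₁₀(d/10 pc) = 5 log₁₀(356.0) − 5 = 7.757
M = m − 5 log₁₀(d/10) − A = 7.31 − 7.757 − 2.17 = -2.617

M ≈ -2.62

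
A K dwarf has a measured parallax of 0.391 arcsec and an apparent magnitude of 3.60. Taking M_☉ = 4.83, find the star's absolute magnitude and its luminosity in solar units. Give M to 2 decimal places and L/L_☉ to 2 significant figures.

M ≈ 6.56; L/L_☉ ≈ 0.20

d = 1/p = 1/0.391″ = 2.558 pc
M = m − 5 log₁₀ d + 5 = 3.60 − 5·0.4078 + 5 = 6.561
M − M_☉ = 6.561 − 4.83 = 1.731
L/L_☉ = 10^(−0.4 × 1.731) = 0.2031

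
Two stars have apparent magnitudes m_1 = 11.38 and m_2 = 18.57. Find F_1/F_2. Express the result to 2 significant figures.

F_1/F_2 ≈ 750

Magnitude difference = -7.19
Flux ratio = 10^(−0.4 Δm) = 10^(−0.4 × -7.19) = 10^2.876 = 751.6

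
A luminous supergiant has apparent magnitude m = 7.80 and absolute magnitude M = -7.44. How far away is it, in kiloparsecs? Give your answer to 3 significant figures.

Distance modulus: m − M = 7.80 − (-7.44) = 15.240
m − M = 5 log₁₀ d − 5
log₁₀ d = (m − M)/5 + 1 = 4.0480
d = 10^4.0480 = 11170 pc
= 11.17 kpc

d ≈ 11.2 kpc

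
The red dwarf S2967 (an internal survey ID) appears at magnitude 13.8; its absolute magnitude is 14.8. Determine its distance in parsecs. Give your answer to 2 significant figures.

μ = m − M = -1.000
m − M = 5 log₁₀ d − 5
log₁₀ d = (m − M)/5 + 1 = 0.8000
d = 10^0.8000 = 6.310 pc

d ≈ 6.3 pc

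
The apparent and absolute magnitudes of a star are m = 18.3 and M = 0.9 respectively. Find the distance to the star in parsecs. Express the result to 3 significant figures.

d ≈ 30200 pc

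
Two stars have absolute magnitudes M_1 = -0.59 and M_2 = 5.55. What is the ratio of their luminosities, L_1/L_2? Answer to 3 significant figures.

L_1/L_2 ≈ 286

ΔM = M_1 − M_2 = -6.14
L_1/L_2 = 10^(−0.4 ΔM) = 10^2.456 = 285.8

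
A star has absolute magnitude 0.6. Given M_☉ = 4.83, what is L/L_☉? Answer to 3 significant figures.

L/L_☉ ≈ 49.2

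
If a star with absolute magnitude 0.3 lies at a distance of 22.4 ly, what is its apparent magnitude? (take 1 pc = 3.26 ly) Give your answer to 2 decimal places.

m ≈ -0.51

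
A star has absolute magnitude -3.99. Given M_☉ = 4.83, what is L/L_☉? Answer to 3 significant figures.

L/L_☉ ≈ 3370

M − M_☉ = -3.99 − 4.83 = -8.820
L/L_☉ = 10^(−0.4 (M − M_☉)) = 10^3.528 = 3373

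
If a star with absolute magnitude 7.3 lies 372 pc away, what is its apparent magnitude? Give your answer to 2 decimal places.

m ≈ 15.15

m = M + 5 log₁₀ d − 5 = 7.3 + 5·2.5705 − 5 = 15.153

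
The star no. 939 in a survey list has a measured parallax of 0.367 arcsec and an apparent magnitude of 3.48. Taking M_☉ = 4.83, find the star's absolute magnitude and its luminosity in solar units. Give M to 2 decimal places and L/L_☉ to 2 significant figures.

d = 1/p = 1/0.367″ = 2.725 pc
M = m − 5 log₁₀ d + 5 = 3.48 − 5·0.4353 + 5 = 6.303
M − M_☉ = 6.303 − 4.83 = 1.473
L/L_☉ = 10^(−0.4 × 1.473) = 0.2574

M ≈ 6.30; L/L_☉ ≈ 0.26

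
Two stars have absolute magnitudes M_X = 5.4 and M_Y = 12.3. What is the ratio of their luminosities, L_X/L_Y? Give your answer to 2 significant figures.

L_X/L_Y ≈ 580

ΔM = M_X − M_Y = -6.9
L_X/L_Y = 10^(−0.4 ΔM) = 10^2.760 = 575.4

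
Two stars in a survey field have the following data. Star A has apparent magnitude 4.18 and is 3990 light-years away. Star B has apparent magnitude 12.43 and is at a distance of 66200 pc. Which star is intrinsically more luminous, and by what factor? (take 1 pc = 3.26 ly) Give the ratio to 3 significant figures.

Star A: d = 3990 ly / 3.26 = 1224 pc
Star A: M = m − 5 log₁₀ d + 5 = 4.18 − 5·3.0878 + 5 = -6.259
Star B: M = m − 5 log₁₀ d + 5 = 12.43 − 5·4.8209 + 5 = -6.674
ΔM = M_A − M_B = -6.259 − (-6.674) = 0.416; smaller M is more luminous → Star B.
L ratio = 10^(0.4 |ΔM|) = 10^0.166 = 1.466

Star B is more luminous, by a factor of 1.47.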